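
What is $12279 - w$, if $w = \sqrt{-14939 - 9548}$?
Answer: $12279 - i \sqrt{24487} \approx 12279.0 - 156.48 i$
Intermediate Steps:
$w = i \sqrt{24487}$ ($w = \sqrt{-24487} = i \sqrt{24487} \approx 156.48 i$)
$12279 - w = 12279 - i \sqrt{24487}$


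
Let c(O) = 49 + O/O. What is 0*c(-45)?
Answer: 0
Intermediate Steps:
c(O) = 50 (c(O) = 49 + 1 = 50)
0*c(-45) = 0*50 = 0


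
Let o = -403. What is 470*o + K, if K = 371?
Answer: -189039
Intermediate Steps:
470*o + K = 470*(-403) + 371 = -189410 + 371 = -189039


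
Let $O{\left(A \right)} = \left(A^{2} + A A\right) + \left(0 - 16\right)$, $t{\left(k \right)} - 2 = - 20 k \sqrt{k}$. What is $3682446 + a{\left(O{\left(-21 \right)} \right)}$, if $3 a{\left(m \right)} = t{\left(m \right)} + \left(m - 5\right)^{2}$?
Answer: $\frac{11788661}{3} - \frac{17320 \sqrt{866}}{3} \approx 3.7597 \cdot 10^{6}$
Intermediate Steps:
$t{\left(k \right)} = 2 - 20 k^{\frac{3}{2}}$ ($t{\left(k \right)} = 2 + - 20 k \sqrt{k} = 2 - 20 k^{\frac{3}{2}}$)
$O{\left(A \right)} = -16 + 2 A^{2}$ ($O{\left(A \right)} = \left(A^{2} + A^{2}\right) - 16 = 2 A^{2} - 16 = -16 + 2 A^{2}$)
$a{\left(m \right)} = \frac{2}{3} - \frac{20 m^{\frac{3}{2}}}{3} + \frac{\left(-5 + m\right)^{2}}{3}$ ($a{\left(m \right)} = \frac{\left(2 - 20 m^{\frac{3}{2}}\right) + \left(m - 5\right)^{2}}{3} = \frac{\left(2 - 20 m^{\frac{3}{2}}\right) + \left(-5 + m\right)^{2}}{3} = \frac{2 + \left(-5 + m\right)^{2} - 20 m^{\frac{3}{2}}}{3} = \frac{2}{3} - \frac{20 m^{\frac{3}{2}}}{3} + \frac{\left(-5 + m\right)^{2}}{3}$)
$3682446 + a{\left(O{\left(-21 \right)} \right)} = 3682446 + \left(\frac{2}{3} - \frac{20 \left(-16 + 2 \left(-21\right)^{2}\right)^{\frac{3}{2}}}{3} + \frac{\left(-5 - \left(16 - 2 \left(-21\right)^{2}\right)\right)^{2}}{3}\right) = 3682446 + \left(\frac{2}{3} - \frac{20 \left(-16 + 2 \cdot 441\right)^{\frac{3}{2}}}{3} + \frac{\left(-5 + \left(-16 + 2 \cdot 441\right)\right)^{2}}{3}\right) = 3682446 + \left(\frac{2}{3} - \frac{20 \left(-16 + 882\right)^{\frac{3}{2}}}{3} + \frac{\left(-5 + \left(-16 + 882\right)\right)^{2}}{3}\right) = 3682446 + \left(\frac{2}{3} - \frac{20 \cdot 866^{\frac{3}{2}}}{3} + \frac{\left(-5 + 866\right)^{2}}{3}\right) = 3682446 + \left(\frac{2}{3} - \frac{20 \cdot 866 \sqrt{866}}{3} + \frac{861^{2}}{3}\right) = 3682446 + \left(\frac{2}{3} - \frac{17320 \sqrt{866}}{3} + \frac{1}{3} \cdot 741321\right) = 3682446 + \left(\frac{2}{3} - \frac{17320 \sqrt{866}}{3} + 247107\right) = 3682446 + \left(\frac{741323}{3} - \frac{17320 \sqrt{866}}{3}\right) = \frac{11788661}{3} - \frac{17320 \sqrt{866}}{3}$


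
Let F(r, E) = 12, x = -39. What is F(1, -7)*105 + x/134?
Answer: 168801/134 ≈ 1259.7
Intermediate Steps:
F(1, -7)*105 + x/134 = 12*105 - 39/134 = 1260 - 39*1/134 = 1260 - 39/134 = 168801/134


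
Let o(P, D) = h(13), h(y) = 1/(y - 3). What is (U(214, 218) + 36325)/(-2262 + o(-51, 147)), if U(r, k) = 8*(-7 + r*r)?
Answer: -4026370/22619 ≈ -178.01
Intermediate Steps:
h(y) = 1/(-3 + y)
U(r, k) = -56 + 8*r² (U(r, k) = 8*(-7 + r²) = -56 + 8*r²)
o(P, D) = ⅒ (o(P, D) = 1/(-3 + 13) = 1/10 = ⅒)
(U(214, 218) + 36325)/(-2262 + o(-51, 147)) = ((-56 + 8*214²) + 36325)/(-2262 + ⅒) = ((-56 + 8*45796) + 36325)/(-22619/10) = ((-56 + 366368) + 36325)*(-10/22619) = (366312 + 36325)*(-10/22619) = 402637*(-10/22619) = -4026370/22619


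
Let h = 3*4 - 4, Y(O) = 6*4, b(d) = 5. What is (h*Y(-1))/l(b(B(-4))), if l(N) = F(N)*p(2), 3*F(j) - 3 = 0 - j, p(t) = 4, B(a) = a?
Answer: -72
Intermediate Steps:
Y(O) = 24
F(j) = 1 - j/3 (F(j) = 1 + (0 - j)/3 = 1 + (-j)/3 = 1 - j/3)
h = 8 (h = 12 - 4 = 8)
l(N) = 4 - 4*N/3 (l(N) = (1 - N/3)*4 = 4 - 4*N/3)
(h*Y(-1))/l(b(B(-4))) = (8*24)/(4 - 4/3*5) = 192/(4 - 20/3) = 192/(-8/3) = 192*(-3/8) = -72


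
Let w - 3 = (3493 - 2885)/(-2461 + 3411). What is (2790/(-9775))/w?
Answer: -2790/35581 ≈ -0.078413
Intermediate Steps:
w = 91/25 (w = 3 + (3493 - 2885)/(-2461 + 3411) = 3 + 608/950 = 3 + 608*(1/950) = 3 + 16/25 = 91/25 ≈ 3.6400)
(2790/(-9775))/w = (2790/(-9775))/(91/25) = (2790*(-1/9775))*(25/91) = -558/1955*25/91 = -2790/35581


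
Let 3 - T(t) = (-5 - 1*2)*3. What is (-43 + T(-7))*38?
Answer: -722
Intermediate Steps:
T(t) = 24 (T(t) = 3 - (-5 - 1*2)*3 = 3 - (-5 - 2)*3 = 3 - (-7)*3 = 3 - 1*(-21) = 3 + 21 = 24)
(-43 + T(-7))*38 = (-43 + 24)*38 = -19*38 = -722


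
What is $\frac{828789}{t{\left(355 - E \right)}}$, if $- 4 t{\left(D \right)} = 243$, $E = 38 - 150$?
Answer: $- \frac{1105052}{81} \approx -13643.0$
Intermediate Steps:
$E = -112$
$t{\left(D \right)} = - \frac{243}{4}$ ($t{\left(D \right)} = \left(- \frac{1}{4}\right) 243 = - \frac{243}{4}$)
$\frac{828789}{t{\left(355 - E \right)}} = \frac{828789}{- \frac{243}{4}} = 828789 \left(- \frac{4}{243}\right) = - \frac{1105052}{81}$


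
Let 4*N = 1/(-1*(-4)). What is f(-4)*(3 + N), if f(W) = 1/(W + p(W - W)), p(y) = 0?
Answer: -49/64 ≈ -0.76563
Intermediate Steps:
f(W) = 1/W (f(W) = 1/(W + 0) = 1/W)
N = 1/16 (N = 1/(4*((-1*(-4)))) = (¼)/4 = (¼)*(¼) = 1/16 ≈ 0.062500)
f(-4)*(3 + N) = (3 + 1/16)/(-4) = -¼*49/16 = -49/64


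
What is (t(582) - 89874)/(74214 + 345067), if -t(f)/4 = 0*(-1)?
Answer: -89874/419281 ≈ -0.21435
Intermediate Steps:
t(f) = 0 (t(f) = -0*(-1) = -4*0 = 0)
(t(582) - 89874)/(74214 + 345067) = (0 - 89874)/(74214 + 345067) = -89874/419281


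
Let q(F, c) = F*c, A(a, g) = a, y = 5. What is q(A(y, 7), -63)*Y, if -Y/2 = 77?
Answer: 48510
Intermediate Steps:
Y = -154 (Y = -2*77 = -154)
q(A(y, 7), -63)*Y = (5*(-63))*(-154) = -315*(-154) = 48510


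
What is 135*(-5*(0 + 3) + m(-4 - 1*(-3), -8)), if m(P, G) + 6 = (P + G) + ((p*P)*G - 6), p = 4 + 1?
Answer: 540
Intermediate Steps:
p = 5
m(P, G) = -12 + G + P + 5*G*P (m(P, G) = -6 + ((P + G) + ((5*P)*G - 6)) = -6 + ((G + P) + (5*G*P - 6)) = -6 + ((G + P) + (-6 + 5*G*P)) = -6 + (-6 + G + P + 5*G*P) = -12 + G + P + 5*G*P)
135*(-5*(0 + 3) + m(-4 - 1*(-3), -8)) = 135*(-5*(0 + 3) + (-12 - 8 + (-4 - 1*(-3)) + 5*(-8)*(-4 - 1*(-3)))) = 135*(-5*3 + (-12 - 8 + (-4 + 3) + 5*(-8)*(-4 + 3))) = 135*(-15 + (-12 - 8 - 1 + 5*(-8)*(-1))) = 135*(-15 + (-12 - 8 - 1 + 40)) = 135*(-15 + 19) = 135*4 = 540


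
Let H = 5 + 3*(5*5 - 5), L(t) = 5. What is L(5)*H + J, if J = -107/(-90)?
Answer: 29357/90 ≈ 326.19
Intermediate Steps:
J = 107/90 (J = -107*(-1/90) = 107/90 ≈ 1.1889)
H = 65 (H = 5 + 3*(25 - 5) = 5 + 3*20 = 5 + 60 = 65)
L(5)*H + J = 5*65 + 107/90 = 325 + 107/90 = 29357/90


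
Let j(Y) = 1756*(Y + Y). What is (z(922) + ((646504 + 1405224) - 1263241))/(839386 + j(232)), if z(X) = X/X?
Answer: 394244/827085 ≈ 0.47667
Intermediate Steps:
j(Y) = 3512*Y (j(Y) = 1756*(2*Y) = 3512*Y)
z(X) = 1
(z(922) + ((646504 + 1405224) - 1263241))/(839386 + j(232)) = (1 + ((646504 + 1405224) - 1263241))/(839386 + 3512*232) = (1 + (2051728 - 1263241))/(839386 + 814784) = (1 + 788487)/1654170 = 788488*(1/1654170) = 394244/827085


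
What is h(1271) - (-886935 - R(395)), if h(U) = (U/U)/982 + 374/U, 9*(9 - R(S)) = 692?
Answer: 9962268488939/11233098 ≈ 8.8687e+5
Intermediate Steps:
R(S) = -611/9 (R(S) = 9 - ⅑*692 = 9 - 692/9 = -611/9)
h(U) = 1/982 + 374/U (h(U) = 1*(1/982) + 374/U = 1/982 + 374/U)
h(1271) - (-886935 - R(395)) = (1/982)*(367268 + 1271)/1271 - (-886935 - 1*(-611/9)) = (1/982)*(1/1271)*368539 - (-886935 + 611/9) = 368539/1248122 - 1*(-7981804/9) = 368539/1248122 + 7981804/9 = 9962268488939/11233098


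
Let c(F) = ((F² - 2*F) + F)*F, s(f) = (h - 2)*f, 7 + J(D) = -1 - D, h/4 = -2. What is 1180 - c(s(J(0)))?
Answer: -504420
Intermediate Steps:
h = -8 (h = 4*(-2) = -8)
J(D) = -8 - D (J(D) = -7 + (-1 - D) = -8 - D)
s(f) = -10*f (s(f) = (-8 - 2)*f = -10*f)
c(F) = F*(F² - F) (c(F) = (F² - F)*F = F*(F² - F))
1180 - c(s(J(0))) = 1180 - (-10*(-8 - 1*0))²*(-1 - 10*(-8 - 1*0)) = 1180 - (-10*(-8 + 0))²*(-1 - 10*(-8 + 0)) = 1180 - (-10*(-8))²*(-1 - 10*(-8)) = 1180 - 80²*(-1 + 80) = 1180 - 6400*79 = 1180 - 1*505600 = 1180 - 505600 = -504420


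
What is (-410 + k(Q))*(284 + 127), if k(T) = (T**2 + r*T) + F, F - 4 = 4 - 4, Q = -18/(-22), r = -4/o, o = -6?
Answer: -20130369/121 ≈ -1.6637e+5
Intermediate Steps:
r = 2/3 (r = -4/(-6) = -4*(-1/6) = 2/3 ≈ 0.66667)
Q = 9/11 (Q = -18*(-1/22) = 9/11 ≈ 0.81818)
F = 4 (F = 4 + (4 - 4) = 4 + 0 = 4)
k(T) = 4 + T**2 + 2*T/3 (k(T) = (T**2 + 2*T/3) + 4 = 4 + T**2 + 2*T/3)
(-410 + k(Q))*(284 + 127) = (-410 + (4 + (9/11)**2 + (2/3)*(9/11)))*(284 + 127) = (-410 + (4 + 81/121 + 6/11))*411 = (-410 + 631/121)*411 = -48979/121*411 = -20130369/121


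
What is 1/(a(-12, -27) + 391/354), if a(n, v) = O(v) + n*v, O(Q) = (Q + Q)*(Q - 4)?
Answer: 354/707683 ≈ 0.00050022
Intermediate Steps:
O(Q) = 2*Q*(-4 + Q) (O(Q) = (2*Q)*(-4 + Q) = 2*Q*(-4 + Q))
a(n, v) = n*v + 2*v*(-4 + v) (a(n, v) = 2*v*(-4 + v) + n*v = n*v + 2*v*(-4 + v))
1/(a(-12, -27) + 391/354) = 1/(-27*(-8 - 12 + 2*(-27)) + 391/354) = 1/(-27*(-8 - 12 - 54) + 391*(1/354)) = 1/(-27*(-74) + 391/354) = 1/(1998 + 391/354) = 1/(707683/354) = 354/707683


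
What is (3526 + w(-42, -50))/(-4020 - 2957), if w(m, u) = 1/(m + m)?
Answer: -296183/586068 ≈ -0.50537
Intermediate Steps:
w(m, u) = 1/(2*m)
(3526 + w(-42, -50))/(-4020 - 2957) = (3526 + (½)/(-42))/(-4020 - 2957) = (3526 + (½)*(-1/42))/(-6977) = (3526 - 1/84)*(-1/6977) = (296183/84)*(-1/6977) = -296183/586068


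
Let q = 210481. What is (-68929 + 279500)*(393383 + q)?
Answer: 127156246344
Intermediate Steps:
(-68929 + 279500)*(393383 + q) = (-68929 + 279500)*(393383 + 210481) = 210571*603864 = 127156246344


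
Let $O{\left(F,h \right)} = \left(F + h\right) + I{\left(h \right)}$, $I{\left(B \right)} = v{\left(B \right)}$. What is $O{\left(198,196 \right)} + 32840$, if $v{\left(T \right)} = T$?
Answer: $33430$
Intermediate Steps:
$I{\left(B \right)} = B$
$O{\left(F,h \right)} = F + 2 h$ ($O{\left(F,h \right)} = \left(F + h\right) + h = F + 2 h$)
$O{\left(198,196 \right)} + 32840 = \left(198 + 2 \cdot 196\right) + 32840 = \left(198 + 392\right) + 32840 = 590 + 32840 = 33430$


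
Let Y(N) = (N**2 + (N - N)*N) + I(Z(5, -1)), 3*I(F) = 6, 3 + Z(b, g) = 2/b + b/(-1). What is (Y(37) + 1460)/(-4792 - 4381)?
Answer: -2831/9173 ≈ -0.30862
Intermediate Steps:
Z(b, g) = -3 - b + 2/b (Z(b, g) = -3 + (2/b + b/(-1)) = -3 + (2/b + b*(-1)) = -3 + (2/b - b) = -3 + (-b + 2/b) = -3 - b + 2/b)
I(F) = 2 (I(F) = (1/3)*6 = 2)
Y(N) = 2 + N**2 (Y(N) = (N**2 + (N - N)*N) + 2 = (N**2 + 0*N) + 2 = (N**2 + 0) + 2 = N**2 + 2 = 2 + N**2)
(Y(37) + 1460)/(-4792 - 4381) = ((2 + 37**2) + 1460)/(-4792 - 4381) = ((2 + 1369) + 1460)/(-9173) = (1371 + 1460)*(-1/9173) = 2831*(-1/9173) = -2831/9173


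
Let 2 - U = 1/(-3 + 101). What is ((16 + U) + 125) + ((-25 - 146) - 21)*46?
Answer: -851523/98 ≈ -8689.0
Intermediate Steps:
U = 195/98 (U = 2 - 1/(-3 + 101) = 2 - 1/98 = 195/98 ≈ 1.9898)
((16 + U) + 125) + ((-25 - 146) - 21)*46 = ((16 + 195/98) + 125) + ((-25 - 146) - 21)*46 = (1763/98 + 125) + (-171 - 21)*46 = 14013/98 - 192*46 = 14013/98 - 8832 = -851523/98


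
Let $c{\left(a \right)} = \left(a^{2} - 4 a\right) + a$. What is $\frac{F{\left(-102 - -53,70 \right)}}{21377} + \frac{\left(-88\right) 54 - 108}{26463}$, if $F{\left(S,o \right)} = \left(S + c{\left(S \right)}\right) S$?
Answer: $- \frac{1114771011}{188566517} \approx -5.9118$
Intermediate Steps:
$c{\left(a \right)} = a^{2} - 3 a$
$F{\left(S,o \right)} = S \left(S + S \left(-3 + S\right)\right)$ ($F{\left(S,o \right)} = \left(S + S \left(-3 + S\right)\right) S = S \left(S + S \left(-3 + S\right)\right)$)
$\frac{F{\left(-102 - -53,70 \right)}}{21377} + \frac{\left(-88\right) 54 - 108}{26463} = \frac{\left(-102 - -53\right)^{2} \left(-2 - 49\right)}{21377} + \frac{\left(-88\right) 54 - 108}{26463} = \left(-102 + 53\right)^{2} \left(-2 + \left(-102 + 53\right)\right) \frac{1}{21377} + \left(-4752 - 108\right) \frac{1}{26463} = \left(-49\right)^{2} \left(-2 - 49\right) \frac{1}{21377} - \frac{1620}{8821} = 2401 \left(-51\right) \frac{1}{21377} - \frac{1620}{8821} = \left(-122451\right) \frac{1}{21377} - \frac{1620}{8821} = - \frac{122451}{21377} - \frac{1620}{8821} = - \frac{1114771011}{188566517}$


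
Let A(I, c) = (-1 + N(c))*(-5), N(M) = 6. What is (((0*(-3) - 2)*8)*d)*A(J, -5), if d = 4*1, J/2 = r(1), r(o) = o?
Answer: 1600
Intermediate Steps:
J = 2 (J = 2*1 = 2)
A(I, c) = -25 (A(I, c) = (-1 + 6)*(-5) = 5*(-5) = -25)
d = 4
(((0*(-3) - 2)*8)*d)*A(J, -5) = (((0*(-3) - 2)*8)*4)*(-25) = (((0 - 2)*8)*4)*(-25) = (-2*8*4)*(-25) = -16*4*(-25) = -64*(-25) = 1600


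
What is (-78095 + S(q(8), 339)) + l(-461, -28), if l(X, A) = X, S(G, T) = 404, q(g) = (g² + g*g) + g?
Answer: -78152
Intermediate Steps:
q(g) = g + 2*g² (q(g) = (g² + g²) + g = 2*g² + g = g + 2*g²)
(-78095 + S(q(8), 339)) + l(-461, -28) = (-78095 + 404) - 461 = -77691 - 461 = -78152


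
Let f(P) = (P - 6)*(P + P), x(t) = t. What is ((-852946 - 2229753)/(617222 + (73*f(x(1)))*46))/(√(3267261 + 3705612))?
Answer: -3082699*√6972873/4069661543466 ≈ -0.0020002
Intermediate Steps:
f(P) = 2*P*(-6 + P) (f(P) = (-6 + P)*(2*P) = 2*P*(-6 + P))
((-852946 - 2229753)/(617222 + (73*f(x(1)))*46))/(√(3267261 + 3705612)) = ((-852946 - 2229753)/(617222 + (73*(2*1*(-6 + 1)))*46))/(√(3267261 + 3705612)) = (-3082699/(617222 + (73*(2*1*(-5)))*46))/(√6972873) = (-3082699/(617222 + (73*(-10))*46))*(√6972873/6972873) = (-3082699/(617222 - 730*46))*(√6972873/6972873) = (-3082699/(617222 - 33580))*(√6972873/6972873) = (-3082699/583642)*(√6972873/6972873) = (-3082699*1/583642)*(√6972873/6972873) = -3082699*√6972873/4069661543466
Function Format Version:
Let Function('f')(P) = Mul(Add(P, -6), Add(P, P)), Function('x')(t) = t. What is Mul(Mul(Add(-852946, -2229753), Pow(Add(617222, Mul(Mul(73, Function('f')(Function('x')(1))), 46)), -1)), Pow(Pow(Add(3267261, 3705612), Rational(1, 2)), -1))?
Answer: Mul(Rational(-3082699, 4069661543466), Pow(6972873, Rational(1, 2))) ≈ -0.0020002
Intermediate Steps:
Function('f')(P) = Mul(2, P, Add(-6, P)) (Function('f')(P) = Mul(Add(-6, P), Mul(2, P)) = Mul(2, P, Add(-6, P)))
Mul(Mul(Add(-852946, -2229753), Pow(Add(617222, Mul(Mul(73, Function('f')(Function('x')(1))), 46)), -1)), Pow(Pow(Add(3267261, 3705612), Rational(1, 2)), -1)) = Mul(Mul(Add(-852946, -2229753), Pow(Add(617222, Mul(Mul(73, Mul(2, 1, Add(-6, 1))), 46)), -1)), Pow(Pow(Add(3267261, 3705612), Rational(1, 2)), -1)) = Mul(Mul(-3082699, Pow(Add(617222, Mul(Mul(73, Mul(2, 1, -5)), 46)), -1)), Pow(Pow(6972873, Rational(1, 2)), -1)) = Mul(Mul(-3082699, Pow(Add(617222, Mul(Mul(73, -10), 46)), -1)), Mul(Rational(1, 6972873), Pow(6972873, Rational(1, 2)))) = Mul(Mul(-3082699, Pow(Add(617222, Mul(-730, 46)), -1)), Mul(Rational(1, 6972873), Pow(6972873, Rational(1, 2)))) = Mul(Mul(-3082699, Pow(Add(617222, -33580), -1)), Mul(Rational(1, 6972873), Pow(6972873, Rational(1, 2)))) = Mul(Mul(-3082699, Pow(583642, -1)), Mul(Rational(1, 6972873), Pow(6972873, Rational(1, 2)))) = Mul(Mul(-3082699, Rational(1, 583642)), Mul(Rational(1, 6972873), Pow(6972873, Rational(1, 2)))) = Mul(Rational(-3082699, 583642), Mul(Rational(1, 6972873), Pow(6972873, Rational(1, 2)))) = Mul(Rational(-3082699, 4069661543466), Pow(6972873, Rational(1, 2)))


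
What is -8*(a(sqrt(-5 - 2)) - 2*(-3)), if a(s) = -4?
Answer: -16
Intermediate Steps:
-8*(a(sqrt(-5 - 2)) - 2*(-3)) = -8*(-4 - 2*(-3)) = -8*(-4 + 6) = -8*2 = -16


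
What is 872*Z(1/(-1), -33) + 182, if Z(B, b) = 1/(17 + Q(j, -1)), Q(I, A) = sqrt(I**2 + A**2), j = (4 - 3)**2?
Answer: 67058/287 - 872*sqrt(2)/287 ≈ 229.35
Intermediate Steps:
j = 1 (j = 1**2 = 1)
Q(I, A) = sqrt(A**2 + I**2)
Z(B, b) = 1/(17 + sqrt(2)) (Z(B, b) = 1/(17 + sqrt((-1)**2 + 1**2)) = 1/(17 + sqrt(1 + 1)) = 1/(17 + sqrt(2)))
872*Z(1/(-1), -33) + 182 = 872*(17/287 - sqrt(2)/287) + 182 = (14824/287 - 872*sqrt(2)/287) + 182 = 67058/287 - 872*sqrt(2)/287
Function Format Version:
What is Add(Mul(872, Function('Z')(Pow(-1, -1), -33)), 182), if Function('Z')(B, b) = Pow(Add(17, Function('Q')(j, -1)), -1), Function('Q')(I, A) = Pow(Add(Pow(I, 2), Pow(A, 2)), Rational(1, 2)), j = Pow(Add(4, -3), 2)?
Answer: Add(Rational(67058, 287), Mul(Rational(-872, 287), Pow(2, Rational(1, 2)))) ≈ 229.35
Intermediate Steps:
j = 1 (j = Pow(1, 2) = 1)
Function('Q')(I, A) = Pow(Add(Pow(A, 2), Pow(I, 2)), Rational(1, 2))
Function('Z')(B, b) = Pow(Add(17, Pow(2, Rational(1, 2))), -1) (Function('Z')(B, b) = Pow(Add(17, Pow(Add(Pow(-1, 2), Pow(1, 2)), Rational(1, 2))), -1) = Pow(Add(17, Pow(Add(1, 1), Rational(1, 2))), -1) = Pow(Add(17, Pow(2, Rational(1, 2))), -1))
Add(Mul(872, Function('Z')(Pow(-1, -1), -33)), 182) = Add(Mul(872, Add(Rational(17, 287), Mul(Rational(-1, 287), Pow(2, Rational(1, 2))))), 182) = Add(Add(Rational(14824, 287), Mul(Rational(-872, 287), Pow(2, Rational(1, 2)))), 182) = Add(Rational(67058, 287), Mul(Rational(-872, 287), Pow(2, Rational(1, 2))))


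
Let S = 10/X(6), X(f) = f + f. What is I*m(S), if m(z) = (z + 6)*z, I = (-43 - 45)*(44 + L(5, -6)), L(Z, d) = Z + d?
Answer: -193930/9 ≈ -21548.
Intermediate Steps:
X(f) = 2*f
S = ⅚ (S = 10/((2*6)) = 10/12 = 10*(1/12) = ⅚ ≈ 0.83333)
I = -3784 (I = (-43 - 45)*(44 + (5 - 6)) = -88*(44 - 1) = -88*43 = -3784)
m(z) = z*(6 + z) (m(z) = (6 + z)*z = z*(6 + z))
I*m(S) = -9460*(6 + ⅚)/3 = -9460*41/(3*6) = -3784*205/36 = -193930/9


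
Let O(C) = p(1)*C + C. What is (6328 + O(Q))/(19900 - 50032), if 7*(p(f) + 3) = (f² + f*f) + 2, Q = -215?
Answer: -7741/35154 ≈ -0.22020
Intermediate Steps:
p(f) = -19/7 + 2*f²/7 (p(f) = -3 + ((f² + f*f) + 2)/7 = -3 + ((f² + f²) + 2)/7 = -3 + (2*f² + 2)/7 = -3 + (2 + 2*f²)/7 = -3 + (2/7 + 2*f²/7) = -19/7 + 2*f²/7)
O(C) = -10*C/7 (O(C) = (-19/7 + (2/7)*1²)*C + C = (-19/7 + (2/7)*1)*C + C = (-19/7 + 2/7)*C + C = -17*C/7 + C = -10*C/7)
(6328 + O(Q))/(19900 - 50032) = (6328 - 10/7*(-215))/(19900 - 50032) = (6328 + 2150/7)/(-30132) = (46446/7)*(-1/30132) = -7741/35154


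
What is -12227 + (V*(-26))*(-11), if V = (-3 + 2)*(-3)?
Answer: -11369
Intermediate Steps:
V = 3 (V = -1*(-3) = 3)
-12227 + (V*(-26))*(-11) = -12227 + (3*(-26))*(-11) = -12227 - 78*(-11) = -12227 + 858 = -11369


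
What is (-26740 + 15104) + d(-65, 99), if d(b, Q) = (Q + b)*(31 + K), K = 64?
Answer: -8406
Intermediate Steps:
d(b, Q) = 95*Q + 95*b (d(b, Q) = (Q + b)*(31 + 64) = (Q + b)*95 = 95*Q + 95*b)
(-26740 + 15104) + d(-65, 99) = (-26740 + 15104) + (95*99 + 95*(-65)) = -11636 + (9405 - 6175) = -11636 + 3230 = -8406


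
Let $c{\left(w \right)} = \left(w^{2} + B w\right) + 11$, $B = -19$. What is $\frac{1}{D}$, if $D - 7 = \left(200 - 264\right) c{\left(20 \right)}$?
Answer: $- \frac{1}{1977} \approx -0.00050582$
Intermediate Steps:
$c{\left(w \right)} = 11 + w^{2} - 19 w$ ($c{\left(w \right)} = \left(w^{2} - 19 w\right) + 11 = 11 + w^{2} - 19 w$)
$D = -1977$ ($D = 7 + \left(200 - 264\right) \left(11 + 20^{2} - 380\right) = 7 - 64 \left(11 + 400 - 380\right) = 7 - 1984 = -1977$)
$\frac{1}{D} = \frac{1}{-1977} = - \frac{1}{1977}$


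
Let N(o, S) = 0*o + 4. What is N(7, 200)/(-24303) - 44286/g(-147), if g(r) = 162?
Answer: -59793517/218727 ≈ -273.37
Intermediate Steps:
N(o, S) = 4 (N(o, S) = 0 + 4 = 4)
N(7, 200)/(-24303) - 44286/g(-147) = 4/(-24303) - 44286/162 = 4*(-1/24303) - 44286*1/162 = -4/24303 - 7381/27 = -59793517/218727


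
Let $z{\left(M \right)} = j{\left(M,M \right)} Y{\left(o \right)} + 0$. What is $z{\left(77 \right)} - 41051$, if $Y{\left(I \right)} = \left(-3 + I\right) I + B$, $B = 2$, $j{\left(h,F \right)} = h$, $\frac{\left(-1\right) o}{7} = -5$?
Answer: $45343$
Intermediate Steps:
$o = 35$ ($o = \left(-7\right) \left(-5\right) = 35$)
$Y{\left(I \right)} = 2 + I \left(-3 + I\right)$ ($Y{\left(I \right)} = \left(-3 + I\right) I + 2 = I \left(-3 + I\right) + 2 = 2 + I \left(-3 + I\right)$)
$z{\left(M \right)} = 1122 M$ ($z{\left(M \right)} = M \left(2 + 35^{2} - 105\right) + 0 = M \left(2 + 1225 - 105\right) + 0 = M 1122 + 0 = 1122 M + 0 = 1122 M$)
$z{\left(77 \right)} - 41051 = 1122 \cdot 77 - 41051 = 86394 - 41051 = 45343$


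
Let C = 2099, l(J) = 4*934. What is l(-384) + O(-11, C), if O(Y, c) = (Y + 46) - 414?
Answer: 3357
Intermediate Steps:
l(J) = 3736
O(Y, c) = -368 + Y (O(Y, c) = (46 + Y) - 414 = -368 + Y)
l(-384) + O(-11, C) = 3736 + (-368 - 11) = 3736 - 379 = 3357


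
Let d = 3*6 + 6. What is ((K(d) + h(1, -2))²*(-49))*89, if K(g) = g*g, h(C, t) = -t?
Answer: -1456940324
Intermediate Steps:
d = 24 (d = 18 + 6 = 24)
K(g) = g²
((K(d) + h(1, -2))²*(-49))*89 = ((24² - 1*(-2))²*(-49))*89 = ((576 + 2)²*(-49))*89 = (578²*(-49))*89 = (334084*(-49))*89 = -16370116*89 = -1456940324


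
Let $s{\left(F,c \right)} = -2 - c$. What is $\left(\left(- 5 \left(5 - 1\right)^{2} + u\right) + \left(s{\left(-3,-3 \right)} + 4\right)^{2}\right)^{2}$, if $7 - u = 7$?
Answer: $3025$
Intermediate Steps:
$u = 0$ ($u = 7 - 7 = 0$)
$\left(\left(- 5 \left(5 - 1\right)^{2} + u\right) + \left(s{\left(-3,-3 \right)} + 4\right)^{2}\right)^{2} = \left(\left(- 5 \left(5 - 1\right)^{2} + 0\right) + \left(\left(-2 - -3\right) + 4\right)^{2}\right)^{2} = \left(\left(- 5 \cdot 4^{2} + 0\right) + \left(\left(-2 + 3\right) + 4\right)^{2}\right)^{2} = \left(\left(\left(-5\right) 16 + 0\right) + \left(1 + 4\right)^{2}\right)^{2} = \left(\left(-80 + 0\right) + 5^{2}\right)^{2} = \left(-80 + 25\right)^{2} = \left(-55\right)^{2} = 3025$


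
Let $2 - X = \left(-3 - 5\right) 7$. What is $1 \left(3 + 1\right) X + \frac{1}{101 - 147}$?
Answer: $\frac{10671}{46} \approx 231.98$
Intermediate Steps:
$X = 58$ ($X = 2 - \left(-3 - 5\right) 7 = 2 - \left(-8\right) 7 = 2 - -56 = 2 + 56 = 58$)
$1 \left(3 + 1\right) X + \frac{1}{101 - 147} = 1 \left(3 + 1\right) 58 + \frac{1}{101 - 147} = 1 \cdot 4 \cdot 58 + \frac{1}{-46} = 4 \cdot 58 - \frac{1}{46} = 232 - \frac{1}{46} = \frac{10671}{46}$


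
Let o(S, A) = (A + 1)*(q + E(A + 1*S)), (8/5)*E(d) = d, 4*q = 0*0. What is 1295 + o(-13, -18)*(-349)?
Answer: -909255/8 ≈ -1.1366e+5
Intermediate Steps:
q = 0 (q = (0*0)/4 = (¼)*0 = 0)
E(d) = 5*d/8
o(S, A) = (1 + A)*(5*A/8 + 5*S/8) (o(S, A) = (A + 1)*(0 + 5*(A + 1*S)/8) = (1 + A)*(0 + 5*(A + S)/8) = (1 + A)*(0 + (5*A/8 + 5*S/8)) = (1 + A)*(5*A/8 + 5*S/8))
1295 + o(-13, -18)*(-349) = 1295 + ((5/8)*(-18) + (5/8)*(-13) + (5/8)*(-18)*(-18 - 13))*(-349) = 1295 + (-45/4 - 65/8 + (5/8)*(-18)*(-31))*(-349) = 1295 + (-45/4 - 65/8 + 1395/4)*(-349) = 1295 + (2635/8)*(-349) = 1295 - 919615/8 = -909255/8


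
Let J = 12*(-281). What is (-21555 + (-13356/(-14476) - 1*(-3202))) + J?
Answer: -11231348/517 ≈ -21724.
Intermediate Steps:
J = -3372
(-21555 + (-13356/(-14476) - 1*(-3202))) + J = (-21555 + (-13356/(-14476) - 1*(-3202))) - 3372 = (-21555 + (-13356*(-1/14476) + 3202)) - 3372 = (-21555 + (477/517 + 3202)) - 3372 = (-21555 + 1655911/517) - 3372 = -9488024/517 - 3372 = -11231348/517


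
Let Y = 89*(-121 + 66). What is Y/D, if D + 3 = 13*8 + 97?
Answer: -445/18 ≈ -24.722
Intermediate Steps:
Y = -4895 (Y = 89*(-55) = -4895)
D = 198 (D = -3 + (13*8 + 97) = -3 + (104 + 97) = -3 + 201 = 198)
Y/D = -4895/198 = -4895*1/198 = -445/18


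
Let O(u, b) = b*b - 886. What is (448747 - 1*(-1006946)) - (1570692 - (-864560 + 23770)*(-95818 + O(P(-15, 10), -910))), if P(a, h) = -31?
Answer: -614950557839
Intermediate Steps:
O(u, b) = -886 + b² (O(u, b) = b² - 886 = -886 + b²)
(448747 - 1*(-1006946)) - (1570692 - (-864560 + 23770)*(-95818 + O(P(-15, 10), -910))) = (448747 - 1*(-1006946)) - (1570692 - (-864560 + 23770)*(-95818 + (-886 + (-910)²))) = (448747 + 1006946) - (1570692 - (-840790)*(-95818 + (-886 + 828100))) = 1455693 - (1570692 - (-840790)*(-95818 + 827214)) = 1455693 - (1570692 - (-840790)*731396) = 1455693 - (1570692 - 1*(-614950442840)) = 1455693 - (1570692 + 614950442840) = 1455693 - 1*614952013532 = 1455693 - 614952013532 = -614950557839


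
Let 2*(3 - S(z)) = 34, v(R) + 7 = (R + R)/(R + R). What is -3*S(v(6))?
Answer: 42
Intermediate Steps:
v(R) = -6 (v(R) = -7 + (R + R)/(R + R) = -7 + (2*R)/((2*R)) = -7 + (2*R)*(1/(2*R)) = -7 + 1 = -6)
S(z) = -14 (S(z) = 3 - ½*34 = 3 - 17 = -14)
-3*S(v(6)) = -3*(-14) = 42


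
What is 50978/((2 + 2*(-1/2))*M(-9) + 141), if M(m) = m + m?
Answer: 50978/123 ≈ 414.46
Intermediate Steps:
M(m) = 2*m
50978/((2 + 2*(-1/2))*M(-9) + 141) = 50978/((2 + 2*(-1/2))*(2*(-9)) + 141) = 50978/((2 + 2*(-1*½))*(-18) + 141) = 50978/((2 + 2*(-½))*(-18) + 141) = 50978/((2 - 1)*(-18) + 141) = 50978/(1*(-18) + 141) = 50978/(-18 + 141) = 50978/123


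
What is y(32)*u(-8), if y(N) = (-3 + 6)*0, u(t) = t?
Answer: 0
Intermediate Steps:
y(N) = 0 (y(N) = 3*0 = 0)
y(32)*u(-8) = 0*(-8) = 0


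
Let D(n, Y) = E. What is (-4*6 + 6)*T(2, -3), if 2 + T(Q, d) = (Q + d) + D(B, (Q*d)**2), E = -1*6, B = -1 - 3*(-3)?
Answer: 162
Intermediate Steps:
B = 8 (B = -1 + 9 = 8)
E = -6
D(n, Y) = -6
T(Q, d) = -8 + Q + d (T(Q, d) = -2 + ((Q + d) - 6) = -2 + (-6 + Q + d) = -8 + Q + d)
(-4*6 + 6)*T(2, -3) = (-4*6 + 6)*(-8 + 2 - 3) = (-24 + 6)*(-9) = -18*(-9) = 162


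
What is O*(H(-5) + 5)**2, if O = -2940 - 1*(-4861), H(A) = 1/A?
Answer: 1106496/25 ≈ 44260.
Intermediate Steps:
O = 1921 (O = -2940 + 4861 = 1921)
O*(H(-5) + 5)**2 = 1921*(1/(-5) + 5)**2 = 1921*(-1/5 + 5)**2 = 1921*(24/5)**2 = 1921*(576/25) = 1106496/25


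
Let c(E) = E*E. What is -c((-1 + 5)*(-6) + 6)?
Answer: -324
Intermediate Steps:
c(E) = E²
-c((-1 + 5)*(-6) + 6) = -((-1 + 5)*(-6) + 6)² = -(4*(-6) + 6)² = -(-24 + 6)² = -1*(-18)² = -1*324 = -324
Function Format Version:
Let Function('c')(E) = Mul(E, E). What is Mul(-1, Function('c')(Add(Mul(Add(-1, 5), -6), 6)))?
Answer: -324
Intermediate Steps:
Function('c')(E) = Pow(E, 2)
Mul(-1, Function('c')(Add(Mul(Add(-1, 5), -6), 6))) = Mul(-1, Pow(Add(Mul(Add(-1, 5), -6), 6), 2)) = Mul(-1, Pow(Add(Mul(4, -6), 6), 2)) = Mul(-1, Pow(Add(-24, 6), 2)) = Mul(-1, Pow(-18, 2)) = Mul(-1, 324) = -324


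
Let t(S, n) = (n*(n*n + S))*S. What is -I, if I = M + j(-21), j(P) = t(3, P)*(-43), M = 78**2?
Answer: -1208880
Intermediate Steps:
M = 6084
t(S, n) = S*n*(S + n**2) (t(S, n) = (n*(n**2 + S))*S = (n*(S + n**2))*S = S*n*(S + n**2))
j(P) = -129*P*(3 + P**2) (j(P) = (3*P*(3 + P**2))*(-43) = -129*P*(3 + P**2))
I = 1208880 (I = 6084 - 129*(-21)*(3 + (-21)**2) = 6084 - 129*(-21)*(3 + 441) = 6084 - 129*(-21)*444 = 6084 + 1202796 = 1208880)
-I = -1*1208880 = -1208880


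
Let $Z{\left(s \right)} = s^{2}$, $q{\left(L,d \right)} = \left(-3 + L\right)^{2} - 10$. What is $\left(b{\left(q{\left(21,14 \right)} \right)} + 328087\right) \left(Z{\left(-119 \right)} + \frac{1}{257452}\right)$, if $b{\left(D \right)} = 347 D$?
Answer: $\frac{1593368946800785}{257452} \approx 6.189 \cdot 10^{9}$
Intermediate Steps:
$q{\left(L,d \right)} = -10 + \left(-3 + L\right)^{2}$
$\left(b{\left(q{\left(21,14 \right)} \right)} + 328087\right) \left(Z{\left(-119 \right)} + \frac{1}{257452}\right) = \left(347 \left(-10 + \left(-3 + 21\right)^{2}\right) + 328087\right) \left(\left(-119\right)^{2} + \frac{1}{257452}\right) = \left(347 \left(-10 + 18^{2}\right) + 328087\right) \left(14161 + \frac{1}{257452}\right) = \left(347 \left(-10 + 324\right) + 328087\right) \frac{3645777773}{257452} = \left(347 \cdot 314 + 328087\right) \frac{3645777773}{257452} = \left(108958 + 328087\right) \frac{3645777773}{257452} = 437045 \cdot \frac{3645777773}{257452} = \frac{1593368946800785}{257452}$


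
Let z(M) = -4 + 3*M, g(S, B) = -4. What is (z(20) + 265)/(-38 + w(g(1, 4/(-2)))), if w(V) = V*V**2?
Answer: -107/34 ≈ -3.1471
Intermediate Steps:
w(V) = V**3
(z(20) + 265)/(-38 + w(g(1, 4/(-2)))) = ((-4 + 3*20) + 265)/(-38 + (-4)**3) = ((-4 + 60) + 265)/(-38 - 64) = (56 + 265)/(-102) = 321*(-1/102) = -107/34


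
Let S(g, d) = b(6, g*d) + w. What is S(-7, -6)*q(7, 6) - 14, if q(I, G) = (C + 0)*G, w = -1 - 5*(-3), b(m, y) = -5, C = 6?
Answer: 310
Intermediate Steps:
w = 14 (w = -1 + 15 = 14)
S(g, d) = 9 (S(g, d) = -5 + 14 = 9)
q(I, G) = 6*G (q(I, G) = (6 + 0)*G = 6*G)
S(-7, -6)*q(7, 6) - 14 = 9*(6*6) - 14 = 9*36 - 14 = 324 - 14 = 310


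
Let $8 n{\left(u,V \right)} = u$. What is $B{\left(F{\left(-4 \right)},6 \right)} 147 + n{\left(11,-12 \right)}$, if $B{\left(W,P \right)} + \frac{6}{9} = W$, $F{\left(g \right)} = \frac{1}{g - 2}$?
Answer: $- \frac{969}{8} \approx -121.13$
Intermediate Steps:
$F{\left(g \right)} = \frac{1}{-2 + g}$
$n{\left(u,V \right)} = \frac{u}{8}$
$B{\left(W,P \right)} = - \frac{2}{3} + W$
$B{\left(F{\left(-4 \right)},6 \right)} 147 + n{\left(11,-12 \right)} = \left(- \frac{2}{3} + \frac{1}{-2 - 4}\right) 147 + \frac{1}{8} \cdot 11 = \left(- \frac{2}{3} + \frac{1}{-6}\right) 147 + \frac{11}{8} = \left(- \frac{2}{3} - \frac{1}{6}\right) 147 + \frac{11}{8} = \left(- \frac{5}{6}\right) 147 + \frac{11}{8} = - \frac{245}{2} + \frac{11}{8} = - \frac{969}{8}$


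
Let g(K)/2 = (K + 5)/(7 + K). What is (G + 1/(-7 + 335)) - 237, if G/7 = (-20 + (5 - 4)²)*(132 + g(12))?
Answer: -5914167/328 ≈ -18031.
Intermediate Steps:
g(K) = 2*(5 + K)/(7 + K) (g(K) = 2*((K + 5)/(7 + K)) = 2*((5 + K)/(7 + K)) = 2*(5 + K)/(7 + K))
G = -17794 (G = 7*((-20 + (5 - 4)²)*(132 + 2*(5 + 12)/(7 + 12))) = 7*((-20 + 1²)*(132 + 2*17/19)) = 7*((-20 + 1)*(132 + 2*(1/19)*17)) = 7*(-19*(132 + 34/19)) = 7*(-19*2542/19) = 7*(-2542) = -17794)
(G + 1/(-7 + 335)) - 237 = (-17794 + 1/(-7 + 335)) - 237 = (-17794 + 1/328) - 237 = -5836431/328 - 237 = -5914167/328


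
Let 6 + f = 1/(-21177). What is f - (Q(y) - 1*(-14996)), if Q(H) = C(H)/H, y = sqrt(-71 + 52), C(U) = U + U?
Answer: -317739709/21177 ≈ -15004.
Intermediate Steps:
C(U) = 2*U
y = I*sqrt(19) (y = sqrt(-19) = I*sqrt(19) ≈ 4.3589*I)
f = -127063/21177 (f = -6 + 1/(-21177) = -6 - 1/21177 = -127063/21177 ≈ -6.0000)
Q(H) = 2 (Q(H) = (2*H)/H = 2)
f - (Q(y) - 1*(-14996)) = -127063/21177 - (2 - 1*(-14996)) = -127063/21177 - (2 + 14996) = -127063/21177 - 1*14998 = -127063/21177 - 14998 = -317739709/21177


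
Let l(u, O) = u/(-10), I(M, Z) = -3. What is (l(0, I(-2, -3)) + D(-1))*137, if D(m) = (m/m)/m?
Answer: -137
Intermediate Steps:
l(u, O) = -u/10 (l(u, O) = u*(-⅒) = -u/10)
D(m) = 1/m
(l(0, I(-2, -3)) + D(-1))*137 = (-⅒*0 + 1/(-1))*137 = (0 - 1)*137 = -1*137 = -137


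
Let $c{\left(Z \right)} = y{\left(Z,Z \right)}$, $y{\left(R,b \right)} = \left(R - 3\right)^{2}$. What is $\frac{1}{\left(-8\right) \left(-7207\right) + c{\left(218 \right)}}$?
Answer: $\frac{1}{103881} \approx 9.6264 \cdot 10^{-6}$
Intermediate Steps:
$y{\left(R,b \right)} = \left(-3 + R\right)^{2}$
$c{\left(Z \right)} = \left(-3 + Z\right)^{2}$
$\frac{1}{\left(-8\right) \left(-7207\right) + c{\left(218 \right)}} = \frac{1}{\left(-8\right) \left(-7207\right) + \left(-3 + 218\right)^{2}} = \frac{1}{57656 + 215^{2}} = \frac{1}{57656 + 46225} = \frac{1}{103881}$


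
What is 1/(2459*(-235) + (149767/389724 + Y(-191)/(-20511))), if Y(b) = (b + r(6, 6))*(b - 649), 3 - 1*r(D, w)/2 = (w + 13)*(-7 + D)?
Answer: -888180996/513253716947827 ≈ -1.7305e-6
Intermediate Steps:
r(D, w) = 6 - 2*(-7 + D)*(13 + w) (r(D, w) = 6 - 2*(w + 13)*(-7 + D) = 6 - 2*(13 + w)*(-7 + D) = 6 - 2*(-7 + D)*(13 + w))
Y(b) = (-649 + b)*(44 + b) (Y(b) = (b + (188 - 26*6 + 14*6 - 2*6*6))*(b - 649) = (b + (188 - 156 + 84 - 72))*(-649 + b) = (b + 44)*(-649 + b) = (44 + b)*(-649 + b) = (-649 + b)*(44 + b))
1/(2459*(-235) + (149767/389724 + Y(-191)/(-20511))) = 1/(2459*(-235) + (149767/389724 + (-28556 + (-191)**2 - 605*(-191))/(-20511))) = 1/(-577865 + (149767*(1/389724) + (-28556 + 36481 + 115555)*(-1/20511))) = 1/(-577865 + (149767/389724 + 123480*(-1/20511))) = 1/(-577865 + (149767/389724 - 13720/2279)) = 1/(-577865 - 5005694287/888180996) = 1/(-513253716947827/888180996) = -888180996/513253716947827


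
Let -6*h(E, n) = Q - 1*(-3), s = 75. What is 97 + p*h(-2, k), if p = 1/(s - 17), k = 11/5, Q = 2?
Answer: 33751/348 ≈ 96.986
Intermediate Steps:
k = 11/5 (k = 11*(⅕) = 11/5 ≈ 2.2000)
h(E, n) = -⅚ (h(E, n) = -(2 - 1*(-3))/6 = -(2 + 3)/6 = -⅙*5 = -⅚)
p = 1/58 (p = 1/(75 - 17) = 1/58 ≈ 0.017241)
97 + p*h(-2, k) = 97 + (1/58)*(-⅚) = 97 - 5/348 = 33751/348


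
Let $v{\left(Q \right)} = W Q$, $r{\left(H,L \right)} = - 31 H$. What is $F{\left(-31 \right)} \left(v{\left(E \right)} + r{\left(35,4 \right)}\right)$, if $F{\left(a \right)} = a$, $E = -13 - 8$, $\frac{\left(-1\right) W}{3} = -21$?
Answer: $74648$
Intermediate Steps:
$W = 63$ ($W = \left(-3\right) \left(-21\right) = 63$)
$E = -21$
$v{\left(Q \right)} = 63 Q$
$F{\left(-31 \right)} \left(v{\left(E \right)} + r{\left(35,4 \right)}\right) = - 31 \left(63 \left(-21\right) - 1085\right) = - 31 \left(-1323 - 1085\right) = \left(-31\right) \left(-2408\right) = 74648$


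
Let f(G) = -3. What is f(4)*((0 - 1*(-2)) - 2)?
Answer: 0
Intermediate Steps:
f(4)*((0 - 1*(-2)) - 2) = -3*((0 - 1*(-2)) - 2) = -3*((0 + 2) - 2) = -3*(2 - 2) = -3*0 = 0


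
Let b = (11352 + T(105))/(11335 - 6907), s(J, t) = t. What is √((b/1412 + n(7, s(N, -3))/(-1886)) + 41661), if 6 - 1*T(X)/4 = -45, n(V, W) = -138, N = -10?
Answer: √34906603087715/28946 ≈ 204.11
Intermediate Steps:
T(X) = 204 (T(X) = 24 - 4*(-45) = 24 + 180 = 204)
b = 107/41 (b = (11352 + 204)/(11335 - 6907) = 11556/4428 = 11556*(1/4428) = 107/41 ≈ 2.6098)
√((b/1412 + n(7, s(N, -3))/(-1886)) + 41661) = √(((107/41)/1412 - 138/(-1886)) + 41661) = √(((107/41)*(1/1412) - 138*(-1/1886)) + 41661) = √((107/57892 + 3/41) + 41661) = √(4343/57892 + 41661) = √(2411842955/57892) = √34906603087715/28946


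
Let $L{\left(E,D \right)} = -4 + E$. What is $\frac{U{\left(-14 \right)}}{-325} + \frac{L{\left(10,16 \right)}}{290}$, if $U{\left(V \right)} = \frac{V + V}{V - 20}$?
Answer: $\frac{2909}{160225} \approx 0.018156$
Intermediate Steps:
$U{\left(V \right)} = \frac{2 V}{-20 + V}$
$\frac{U{\left(-14 \right)}}{-325} + \frac{L{\left(10,16 \right)}}{290} = \frac{2 \left(-14\right) \frac{1}{-20 - 14}}{-325} + \frac{-4 + 10}{290} = 2 \left(-14\right) \frac{1}{-34} \left(- \frac{1}{325}\right) + 6 \cdot \frac{1}{290} = 2 \left(-14\right) \left(- \frac{1}{34}\right) \left(- \frac{1}{325}\right) + \frac{3}{145} = \frac{14}{17} \left(- \frac{1}{325}\right) + \frac{3}{145} = - \frac{14}{5525} + \frac{3}{145} = \frac{2909}{160225}$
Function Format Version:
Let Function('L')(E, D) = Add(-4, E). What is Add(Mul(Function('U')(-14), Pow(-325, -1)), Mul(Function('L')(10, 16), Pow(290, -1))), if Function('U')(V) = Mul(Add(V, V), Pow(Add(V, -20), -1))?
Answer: Rational(2909, 160225) ≈ 0.018156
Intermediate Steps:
Function('U')(V) = Mul(2, V, Pow(Add(-20, V), -1)) (Function('U')(V) = Mul(Mul(2, V), Pow(Add(-20, V), -1)) = Mul(2, V, Pow(Add(-20, V), -1)))
Add(Mul(Function('U')(-14), Pow(-325, -1)), Mul(Function('L')(10, 16), Pow(290, -1))) = Add(Mul(Mul(2, -14, Pow(Add(-20, -14), -1)), Pow(-325, -1)), Mul(Add(-4, 10), Pow(290, -1))) = Add(Mul(Mul(2, -14, Pow(-34, -1)), Rational(-1, 325)), Mul(6, Rational(1, 290))) = Add(Mul(Mul(2, -14, Rational(-1, 34)), Rational(-1, 325)), Rational(3, 145)) = Add(Mul(Rational(14, 17), Rational(-1, 325)), Rational(3, 145)) = Add(Rational(-14, 5525), Rational(3, 145)) = Rational(2909, 160225)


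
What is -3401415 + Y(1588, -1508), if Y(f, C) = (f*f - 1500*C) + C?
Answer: 1380821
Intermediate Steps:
Y(f, C) = f² - 1499*C (Y(f, C) = (f² - 1500*C) + C = f² - 1499*C)
-3401415 + Y(1588, -1508) = -3401415 + (1588² - 1499*(-1508)) = -3401415 + (2521744 + 2260492) = -3401415 + 4782236 = 1380821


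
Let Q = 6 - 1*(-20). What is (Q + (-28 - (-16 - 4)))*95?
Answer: 1710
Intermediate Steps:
Q = 26 (Q = 6 + 20 = 26)
(Q + (-28 - (-16 - 4)))*95 = (26 + (-28 - (-16 - 4)))*95 = (26 + (-28 - 1*(-20)))*95 = (26 + (-28 + 20))*95 = (26 - 8)*95 = 18*95 = 1710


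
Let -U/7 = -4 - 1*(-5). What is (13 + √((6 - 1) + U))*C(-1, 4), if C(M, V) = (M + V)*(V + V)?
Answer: 312 + 24*I*√2 ≈ 312.0 + 33.941*I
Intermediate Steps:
U = -7 (U = -7*(-4 - 1*(-5)) = -7*(-4 + 5) = -7*1 = -7)
C(M, V) = 2*V*(M + V) (C(M, V) = (M + V)*(2*V) = 2*V*(M + V))
(13 + √((6 - 1) + U))*C(-1, 4) = (13 + √((6 - 1) - 7))*(2*4*(-1 + 4)) = (13 + √(5 - 7))*(2*4*3) = (13 + √(-2))*24 = (13 + I*√2)*24 = 312 + 24*I*√2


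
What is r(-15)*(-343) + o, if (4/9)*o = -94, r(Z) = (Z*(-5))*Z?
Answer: 771327/2 ≈ 3.8566e+5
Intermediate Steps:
r(Z) = -5*Z² (r(Z) = (-5*Z)*Z = -5*Z²)
o = -423/2 (o = (9/4)*(-94) = -423/2 ≈ -211.50)
r(-15)*(-343) + o = -5*(-15)²*(-343) - 423/2 = -5*225*(-343) - 423/2 = -1125*(-343) - 423/2 = 385875 - 423/2 = 771327/2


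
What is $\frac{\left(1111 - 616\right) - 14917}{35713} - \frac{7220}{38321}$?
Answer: $- \frac{810513322}{1368557873} \approx -0.59224$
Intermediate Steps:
$\frac{\left(1111 - 616\right) - 14917}{35713} - \frac{7220}{38321} = \left(495 - 14917\right) \frac{1}{35713} - \frac{7220}{38321} = \left(-14422\right) \frac{1}{35713} - \frac{7220}{38321} = - \frac{14422}{35713} - \frac{7220}{38321} = - \frac{810513322}{1368557873}$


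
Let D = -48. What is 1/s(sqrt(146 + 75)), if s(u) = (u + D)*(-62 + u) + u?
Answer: 3197/7595108 + 109*sqrt(221)/7595108 ≈ 0.00063428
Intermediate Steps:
s(u) = u + (-62 + u)*(-48 + u) (s(u) = (u - 48)*(-62 + u) + u = (-48 + u)*(-62 + u) + u = (-62 + u)*(-48 + u) + u = u + (-62 + u)*(-48 + u))
1/s(sqrt(146 + 75)) = 1/(2976 + (sqrt(146 + 75))**2 - 109*sqrt(146 + 75)) = 1/(2976 + (sqrt(221))**2 - 109*sqrt(221)) = 1/(2976 + 221 - 109*sqrt(221)) = 1/(3197 - 109*sqrt(221))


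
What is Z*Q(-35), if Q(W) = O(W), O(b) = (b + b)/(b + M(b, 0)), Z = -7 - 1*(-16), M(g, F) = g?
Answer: 9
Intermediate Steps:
Z = 9 (Z = -7 + 16 = 9)
O(b) = 1 (O(b) = (b + b)/(b + b) = (2*b)/((2*b)) = (2*b)*(1/(2*b)) = 1)
Q(W) = 1
Z*Q(-35) = 9*1 = 9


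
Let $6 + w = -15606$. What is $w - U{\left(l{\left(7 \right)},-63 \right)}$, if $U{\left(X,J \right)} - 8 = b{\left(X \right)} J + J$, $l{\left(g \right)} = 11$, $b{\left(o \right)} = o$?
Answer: $-14864$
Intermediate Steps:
$w = -15612$ ($w = -6 - 15606 = -15612$)
$U{\left(X,J \right)} = 8 + J + J X$ ($U{\left(X,J \right)} = 8 + \left(X J + J\right) = 8 + \left(J X + J\right) = 8 + \left(J + J X\right) = 8 + J + J X$)
$w - U{\left(l{\left(7 \right)},-63 \right)} = -15612 - \left(8 - 63 - 693\right) = -15612 - -748 = -15612 + 748 = -14864$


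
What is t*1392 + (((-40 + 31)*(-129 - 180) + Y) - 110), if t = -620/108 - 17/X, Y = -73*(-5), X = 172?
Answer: -1970872/387 ≈ -5092.7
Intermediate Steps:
Y = 365
t = -27119/4644 (t = -620/108 - 17/172 = -620*1/108 - 17*1/172 = -155/27 - 17/172 = -27119/4644 ≈ -5.8396)
t*1392 + (((-40 + 31)*(-129 - 180) + Y) - 110) = -27119/4644*1392 + (((-40 + 31)*(-129 - 180) + 365) - 110) = -3145804/387 + ((-9*(-309) + 365) - 110) = -3145804/387 + ((2781 + 365) - 110) = -3145804/387 + (3146 - 110) = -3145804/387 + 3036 = -1970872/387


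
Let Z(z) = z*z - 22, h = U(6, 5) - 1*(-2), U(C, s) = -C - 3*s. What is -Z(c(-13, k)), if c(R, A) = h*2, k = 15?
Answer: -1422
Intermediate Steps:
h = -19 (h = (-1*6 - 3*5) - 1*(-2) = (-6 - 15) + 2 = -21 + 2 = -19)
c(R, A) = -38 (c(R, A) = -19*2 = -38)
Z(z) = -22 + z**2 (Z(z) = z**2 - 22 = -22 + z**2)
-Z(c(-13, k)) = -(-22 + (-38)**2) = -(-22 + 1444) = -1*1422 = -1422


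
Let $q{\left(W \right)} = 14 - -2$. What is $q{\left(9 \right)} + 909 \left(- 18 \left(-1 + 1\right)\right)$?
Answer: $16$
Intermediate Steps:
$q{\left(W \right)} = 16$ ($q{\left(W \right)} = 14 + 2 = 16$)
$q{\left(9 \right)} + 909 \left(- 18 \left(-1 + 1\right)\right) = 16 + 909 \left(- 18 \left(-1 + 1\right)\right) = 16 + 909 \left(\left(-18\right) 0\right) = 16 + 909 \cdot 0 = 16 + 0 = 16$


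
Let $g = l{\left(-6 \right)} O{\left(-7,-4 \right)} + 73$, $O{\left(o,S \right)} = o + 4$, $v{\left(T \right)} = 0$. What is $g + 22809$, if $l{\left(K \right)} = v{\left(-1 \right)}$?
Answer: $22882$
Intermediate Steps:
$O{\left(o,S \right)} = 4 + o$
$l{\left(K \right)} = 0$
$g = 73$ ($g = 0 \left(4 - 7\right) + 73 = 0 \left(-3\right) + 73 = 0 + 73 = 73$)
$g + 22809 = 73 + 22809 = 22882$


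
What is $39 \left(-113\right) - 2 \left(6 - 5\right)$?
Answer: $-4409$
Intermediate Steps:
$39 \left(-113\right) - 2 \left(6 - 5\right) = -4407 - 2 = -4409$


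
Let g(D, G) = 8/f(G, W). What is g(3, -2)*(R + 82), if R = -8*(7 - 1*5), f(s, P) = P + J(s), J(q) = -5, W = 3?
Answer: -264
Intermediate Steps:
f(s, P) = -5 + P (f(s, P) = P - 5 = -5 + P)
R = -16 (R = -8*(7 - 5) = -8*2 = -16)
g(D, G) = -4 (g(D, G) = 8/(-5 + 3) = 8/(-2) = 8*(-½) = -4)
g(3, -2)*(R + 82) = -4*(-16 + 82) = -4*66 = -264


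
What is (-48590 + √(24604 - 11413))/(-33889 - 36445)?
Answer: 24295/35167 - √13191/70334 ≈ 0.68921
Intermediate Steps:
(-48590 + √(24604 - 11413))/(-33889 - 36445) = (-48590 + √13191)/(-70334) = (-48590 + √13191)*(-1/70334) = 24295/35167 - √13191/70334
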